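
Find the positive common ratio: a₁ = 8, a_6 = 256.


r^(n-1) = aₙ/a₁
r^5 = 256/8 = 32
r = 32^(1/5)
= 2

r = 2


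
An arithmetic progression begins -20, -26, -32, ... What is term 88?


aₙ = a₁ + (n-1)d
= -20 + (88-1)×-6
= -20 - 522
= -542

a_88 = -542


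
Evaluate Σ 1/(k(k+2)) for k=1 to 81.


1/(k(k+2)) = (1/2)·(1/k - 1/(k+2)) (partial fractions)
Telescoping: Σ = (1/2)·(1 + 1/2 - 1/82 - 1/83) = 2511/3403

Sum = 2511/3403


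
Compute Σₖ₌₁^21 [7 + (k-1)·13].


aₙ = 7 + (21-1)×13 = 267
Sₙ = n(a₁+aₙ)/2 = 21×(7+267)/2
= 21×274/2 = 2877

S_21 = 2877


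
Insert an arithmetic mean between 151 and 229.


AM = (151 + 229)/2 = 380/2 = 190

AM = 190


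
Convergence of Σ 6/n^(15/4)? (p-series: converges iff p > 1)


p-series test: Σ c/n^p converges if p > 1, diverges if p ≤ 1 (constant c > 0 doesn't affect convergence).
p = 15/4
15/4 > 1 → CONVERGES

Converges (p = 15/4 > 1)


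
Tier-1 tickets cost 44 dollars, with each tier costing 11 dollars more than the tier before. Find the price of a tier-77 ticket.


aₙ = a₁ + (n-1)d
= 44 + (77-1)×11
= 44 + 836
= 880

a_77 = 880


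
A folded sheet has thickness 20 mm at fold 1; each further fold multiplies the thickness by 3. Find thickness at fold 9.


aₙ = a₁·r^(n-1)
= 20×3^8
= 20×6561
= 131220

a_9 = 131220


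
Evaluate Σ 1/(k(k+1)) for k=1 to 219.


1/(k(k+1)) = 1/k - 1/(k+1) (partial fractions)
Telescoping: Σ = 1 - 1/220 = 219/220

Sum = 219/220


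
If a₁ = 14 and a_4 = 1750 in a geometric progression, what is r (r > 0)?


r^(n-1) = aₙ/a₁
r^3 = 1750/14 = 125
r = 125^(1/3)
= 5

r = 5


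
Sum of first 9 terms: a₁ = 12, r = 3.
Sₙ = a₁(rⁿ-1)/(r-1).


Sₙ = 12×(3^9 - 1)/(3 - 1)
= 12×(19683 - 1)/2
= 12×19682/2
= 118092

S_9 = 118092


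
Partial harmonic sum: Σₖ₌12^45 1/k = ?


Σₖ₌12^45 1/k = 1/12 + 1/13 + 1/14 + ... + 1/45
= 12952600348955916409/9419588158802421600
≈ 1.3751

Sum = 12952600348955916409/9419588158802421600 ≈ 1.3751


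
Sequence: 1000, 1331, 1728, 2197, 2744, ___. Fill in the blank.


Pattern: perfect cubes: n³
Terms: 1000, 1331, 1728, 2197, 2744
Next term = 3375

Next term = 3375


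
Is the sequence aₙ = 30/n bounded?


a₁ = 30, a₂ = 30/2, a₃ = 30/3, ...
0 < aₙ ≤ 30 for all n ≥ 1
Lower bound: 0, Upper bound: 30
The sequence IS bounded

Bounded (0 < aₙ ≤ 30)


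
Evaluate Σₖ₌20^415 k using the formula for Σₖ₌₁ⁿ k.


Σₖ₌20^415 k = Σₖ₌₁^415 k − Σₖ₌₁^19 k
= 415·416/2 − 19·20/2
= 86320 − 190 = 86130

Σk = 86130


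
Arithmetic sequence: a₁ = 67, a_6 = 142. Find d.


d = (aₙ - a₁)/(n-1)
= (142 - 67)/(6-1)
= 75/5 = 15

d = 15


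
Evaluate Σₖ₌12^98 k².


Σₖ₌12^98 k² = Σₖ₌₁^98 k² − Σₖ₌₁^11 k²
= 98·99·197/6 − 11·12·23/6
= 318549 − 506 = 318043

Σk² = 318043


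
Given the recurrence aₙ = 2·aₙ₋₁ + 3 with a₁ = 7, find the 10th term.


Computing step by step:
a_1 = 7
a_2 = 17
a_3 = 37
a_4 = 77
a_5 = 157
a_6 = 317
a_7 = 637
a_8 = 1277
a_9 = 2557
a_10 = 5117


a_10 = 5117


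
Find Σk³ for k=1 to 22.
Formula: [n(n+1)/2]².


n(n+1)/2 = 22×23/2 = 253
Σk³ = 253² = 64009

Σk³ = 64009


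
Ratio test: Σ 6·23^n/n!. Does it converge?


aₙ = 6·23^n/n!
a_{n+1}/aₙ = 23^(n+1)/(n+1)! × n!/23^n  (constant 6 cancels)
= 23/(n+1)
L = lim(n→∞) 23/(n+1) = 0
L < 1 → series CONVERGES

Converges (ratio test: L = 0 < 1)


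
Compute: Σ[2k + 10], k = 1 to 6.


Σ(2k+10) = 2·Σk + 10·n
= 2·21 + 10·6
= 42 + 60 = 102

Σ = 102


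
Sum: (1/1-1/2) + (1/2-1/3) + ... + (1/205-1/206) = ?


Telescoping: adjacent terms cancel.
= 1/1 - 1/206
= 1 - 1/206 = 205/206

Sum = 205/206


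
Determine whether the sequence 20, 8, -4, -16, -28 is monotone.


Differences: -12, -12, -12, -12
All differences < 0 → strictly DECREASING

Monotonically decreasing


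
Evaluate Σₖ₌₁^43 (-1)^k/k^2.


S = -1 + 1/4 - 1/9 + 1/16 - 1/25 + 1/36 - 1/49 + 1/64 ± ...
= -0.8227
(Full series converges to -π²/12 ≈ -0.8225)

S_43 = -0.8227


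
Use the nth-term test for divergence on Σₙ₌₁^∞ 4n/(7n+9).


lim(n→∞) 4n/(7n+9) = 4/7 = 4/7  (divide numerator and denominator by n)
lim aₙ = 4/7 ≠ 0 → series DIVERGES

Diverges (lim aₙ = 4/7 ≠ 0)


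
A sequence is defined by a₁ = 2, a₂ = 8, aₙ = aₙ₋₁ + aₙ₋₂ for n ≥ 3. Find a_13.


Computing iteratively: 2, 8, 10, 18, 28, 46, 74, 120, 194, 314, 508, 822, ...
a_13 = 1330

a_13 = 1330


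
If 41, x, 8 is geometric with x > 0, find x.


GM = √(41×8) = √328 = 18.1108

GM = 18.1108


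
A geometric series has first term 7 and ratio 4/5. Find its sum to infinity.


S∞ = a₁/(1-r) = 7/(1 - 4/5)
= 7/(1/5)
= 35

S∞ = 35


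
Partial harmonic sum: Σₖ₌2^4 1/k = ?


Σₖ₌2^4 1/k = 1/2 + 1/3 + 1/4
= 13/12
≈ 1.0833

Sum = 13/12 ≈ 1.0833


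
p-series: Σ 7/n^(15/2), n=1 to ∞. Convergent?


p-series test: Σ c/n^p converges if p > 1, diverges if p ≤ 1 (constant c > 0 doesn't affect convergence).
p = 15/2
15/2 > 1 → CONVERGES

Converges (p = 15/2 > 1)


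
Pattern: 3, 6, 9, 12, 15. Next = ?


Pattern: arithmetic (d=3)
Terms: 3, 6, 9, 12, 15
Next term = 18

Next term = 18


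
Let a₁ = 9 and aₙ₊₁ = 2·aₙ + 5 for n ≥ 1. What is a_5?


Computing step by step:
a_1 = 9
a_2 = 23
a_3 = 51
a_4 = 107
a_5 = 219


a_5 = 219


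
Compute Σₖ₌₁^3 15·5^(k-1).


Sₙ = 15×(5^3 - 1)/(5 - 1)
= 15×(125 - 1)/4
= 15×124/4
= 465

S_3 = 465


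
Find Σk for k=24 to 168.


Σₖ₌24^168 k = Σₖ₌₁^168 k − Σₖ₌₁^23 k
= 168·169/2 − 23·24/2
= 14196 − 276 = 13920

Σk = 13920


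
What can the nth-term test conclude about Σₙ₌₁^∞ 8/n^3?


lim(n→∞) 8/n^3 = 0
lim aₙ = 0 → nth-term test is INCONCLUSIVE
(Need other tests; this is actually a convergent p-series with p=3 > 1)

Inconclusive (lim aₙ = 0; need another test)


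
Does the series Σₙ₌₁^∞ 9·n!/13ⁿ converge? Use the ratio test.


aₙ = 9·n!/13^n
a_{n+1}/aₙ = (n+1)!/13^(n+1) × 13^n/n!  (constant 9 cancels)
= (n+1)/13
L = lim(n→∞) (n+1)/13 = ∞
L > 1 → series DIVERGES

Diverges (ratio test: L = ∞ > 1)


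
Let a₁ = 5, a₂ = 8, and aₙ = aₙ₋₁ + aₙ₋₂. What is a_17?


Computing iteratively: 5, 8, 13, 21, 34, 55, 89, 144, 233, 377, 610, 987, ...
a_17 = 10946

a_17 = 10946


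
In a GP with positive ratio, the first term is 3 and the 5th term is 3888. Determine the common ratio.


r^(n-1) = aₙ/a₁
r^4 = 3888/3 = 1296
r = 1296^(1/4)
= ±6; taking r > 0 gives r = 6

r = 6


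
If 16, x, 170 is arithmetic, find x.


AM = (16 + 170)/2 = 186/2 = 93

AM = 93


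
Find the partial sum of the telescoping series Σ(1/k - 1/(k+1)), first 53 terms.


Telescoping: adjacent terms cancel.
= 1/1 - 1/54
= 1 - 1/54 = 53/54

Sum = 53/54


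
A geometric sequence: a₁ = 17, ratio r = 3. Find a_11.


aₙ = a₁·r^(n-1)
= 17×3^10
= 17×59049
= 1003833

a_11 = 1003833


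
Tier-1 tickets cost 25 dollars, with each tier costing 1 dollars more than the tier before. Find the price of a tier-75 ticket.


aₙ = a₁ + (n-1)d
= 25 + (75-1)×1
= 25 + 74
= 99

a_75 = 99


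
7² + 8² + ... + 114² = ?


Σₖ₌7^114 k² = Σₖ₌₁^114 k² − Σₖ₌₁^6 k²
= 114·115·229/6 − 6·7·13/6
= 500365 − 91 = 500274

Σk² = 500274


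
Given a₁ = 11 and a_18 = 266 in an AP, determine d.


d = (aₙ - a₁)/(n-1)
= (266 - 11)/(18-1)
= 255/17 = 15

d = 15


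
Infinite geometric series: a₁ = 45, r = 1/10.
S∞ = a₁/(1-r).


S∞ = a₁/(1-r) = 45/(1 - 1/10)
= 45/(9/10)
= 50

S∞ = 50


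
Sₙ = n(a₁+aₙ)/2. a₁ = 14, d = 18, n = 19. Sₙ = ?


aₙ = 14 + (19-1)×18 = 338
Sₙ = n(a₁+aₙ)/2 = 19×(14+338)/2
= 19×352/2 = 3344

S_19 = 3344


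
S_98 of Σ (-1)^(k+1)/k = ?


S = 1 - 1/2 + 1/3 - 1/4 + 1/5 - 1/6 + 1/7 - 1/8 ± ...
= 0.6881
(Full series converges to +ln(2) ≈ +0.6931)

S_98 = 0.6881


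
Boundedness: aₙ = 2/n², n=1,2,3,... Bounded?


a₁ = 2, a₂ = 2/4, a₃ = 2/9, ...
0 < aₙ ≤ 2 for all n ≥ 1
The sequence IS bounded

Bounded (0 < aₙ ≤ 2)


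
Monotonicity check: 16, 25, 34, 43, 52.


Differences: 9, 9, 9, 9
All differences > 0 → strictly INCREASING

Monotonically increasing


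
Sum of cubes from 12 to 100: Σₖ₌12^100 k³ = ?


Σₖ₌12^100 k³ = [100·101/2]² − [11·12/2]²
= 25502500 − 4356 = 25498144

Σk³ = 25498144


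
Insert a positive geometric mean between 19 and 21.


GM = √(19×21) = √399 = 19.975

GM = 19.975


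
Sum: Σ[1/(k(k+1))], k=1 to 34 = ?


1/(k(k+1)) = 1/k - 1/(k+1) (partial fractions)
Telescoping: Σ = 1 - 1/35 = 34/35

Sum = 34/35


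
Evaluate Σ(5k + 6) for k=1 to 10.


Σ(5k+6) = 5·Σk + 6·n
= 5·55 + 6·10
= 275 + 60 = 335

Σ = 335


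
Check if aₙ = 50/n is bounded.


a₁ = 50, a₂ = 50/2, a₃ = 50/3, ...
0 < aₙ ≤ 50 for all n ≥ 1
Lower bound: 0, Upper bound: 50
The sequence IS bounded

Bounded (0 < aₙ ≤ 50)


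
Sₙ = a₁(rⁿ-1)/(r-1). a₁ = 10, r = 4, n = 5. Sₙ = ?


Sₙ = 10×(4^5 - 1)/(4 - 1)
= 10×(1024 - 1)/3
= 10×1023/3
= 3410

S_5 = 3410


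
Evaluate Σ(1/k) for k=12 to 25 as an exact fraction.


Σₖ₌12^25 1/k = 1/12 + 1/13 + 1/14 + ... + 1/25
= 21311994931/26771144400
≈ 0.7961

Sum = 21311994931/26771144400 ≈ 0.7961


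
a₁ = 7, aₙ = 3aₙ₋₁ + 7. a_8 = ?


Computing step by step:
a_1 = 7
a_2 = 28
a_3 = 91
a_4 = 280
a_5 = 847
a_6 = 2548
a_7 = 7651
a_8 = 22960


a_8 = 22960


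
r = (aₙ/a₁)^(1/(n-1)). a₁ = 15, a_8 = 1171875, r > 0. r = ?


r^(n-1) = aₙ/a₁
r^7 = 1171875/15 = 78125
r = 78125^(1/7)
= 5

r = 5


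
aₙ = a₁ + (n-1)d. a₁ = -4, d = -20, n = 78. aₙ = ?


aₙ = a₁ + (n-1)d
= -4 + (78-1)×-20
= -4 - 1540
= -1544

a_78 = -1544


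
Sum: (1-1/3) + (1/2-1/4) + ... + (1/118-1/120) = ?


Telescoping with gap 2: two head and two tail terms survive.
= (1 + 1/2) - (1/119 + 1/120)
= 3/2 - 1/119 - 1/120 = 21181/14280

Sum = 21181/14280


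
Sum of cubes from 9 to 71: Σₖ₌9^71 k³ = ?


Σₖ₌9^71 k³ = [71·72/2]² − [8·9/2]²
= 6533136 − 1296 = 6531840

Σk³ = 6531840


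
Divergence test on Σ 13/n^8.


lim(n→∞) 13/n^8 = 0
lim aₙ = 0 → nth-term test is INCONCLUSIVE
(Need other tests; this is actually a convergent p-series with p=8 > 1)

Inconclusive (lim aₙ = 0; need another test)


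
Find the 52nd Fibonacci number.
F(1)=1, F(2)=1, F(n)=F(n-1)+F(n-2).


Fibonacci sequence: 1, 1, 2, 3, 5, 8, 13, 21, 34, 55, 89, ...
F(52) = 32951280099

F(52) = 32951280099


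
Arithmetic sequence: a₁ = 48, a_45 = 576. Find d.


d = (aₙ - a₁)/(n-1)
= (576 - 48)/(45-1)
= 528/44 = 12

d = 12


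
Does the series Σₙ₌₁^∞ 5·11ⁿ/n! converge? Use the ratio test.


aₙ = 5·11^n/n!
a_{n+1}/aₙ = 11^(n+1)/(n+1)! × n!/11^n  (constant 5 cancels)
= 11/(n+1)
L = lim(n→∞) 11/(n+1) = 0
L < 1 → series CONVERGES

Converges (ratio test: L = 0 < 1)


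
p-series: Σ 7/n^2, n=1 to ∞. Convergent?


p-series test: Σ c/n^p converges if p > 1, diverges if p ≤ 1 (constant c > 0 doesn't affect convergence).
p = 2
2 > 1 → CONVERGES

Converges (p = 2 > 1)


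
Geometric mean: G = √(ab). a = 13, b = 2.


GM = √(13×2) = √26 = 5.099

GM = 5.099


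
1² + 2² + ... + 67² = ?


n = 67
n(n+1)(2n+1)/6 = 67×68×135/6
= 615060/6 = 102510

Σk² = 102510


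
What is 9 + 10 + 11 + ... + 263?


Σₖ₌9^263 k = Σₖ₌₁^263 k − Σₖ₌₁^8 k
= 263·264/2 − 8·9/2
= 34716 − 36 = 34680

Σk = 34680


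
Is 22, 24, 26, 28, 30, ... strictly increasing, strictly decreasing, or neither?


Differences: 2, 2, 2, 2
All differences > 0 → strictly INCREASING

Monotonically increasing


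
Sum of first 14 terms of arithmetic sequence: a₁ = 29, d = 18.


aₙ = 29 + (14-1)×18 = 263
Sₙ = n(a₁+aₙ)/2 = 14×(29+263)/2
= 14×292/2 = 2044

S_14 = 2044


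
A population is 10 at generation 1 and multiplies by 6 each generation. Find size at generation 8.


aₙ = a₁·r^(n-1)
= 10×6^7
= 10×279936
= 2799360

a_8 = 2799360


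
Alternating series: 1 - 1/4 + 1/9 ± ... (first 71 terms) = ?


S = 1 - 1/4 + 1/9 - 1/16 + 1/25 - 1/36 + 1/49 - 1/64 ± ...
= 0.8226
(Full series converges to +π²/12 ≈ +0.8225)

S_71 = 0.8226


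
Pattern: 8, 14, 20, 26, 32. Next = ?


Pattern: arithmetic (d=6)
Terms: 8, 14, 20, 26, 32
Next term = 38

Next term = 38


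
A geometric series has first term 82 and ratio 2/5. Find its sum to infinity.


S∞ = a₁/(1-r) = 82/(1 - 2/5)
= 82/(3/5)
= 410/3

S∞ = 410/3


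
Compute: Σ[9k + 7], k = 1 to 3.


Σ(9k+7) = 9·Σk + 7·n
= 9·6 + 7·3
= 54 + 21 = 75

Σ = 75


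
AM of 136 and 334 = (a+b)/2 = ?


AM = (136 + 334)/2 = 470/2 = 235

AM = 235


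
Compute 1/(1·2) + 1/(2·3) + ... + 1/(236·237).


1/(k(k+1)) = 1/k - 1/(k+1) (partial fractions)
Telescoping: Σ = 1 - 1/237 = 236/237

Sum = 236/237


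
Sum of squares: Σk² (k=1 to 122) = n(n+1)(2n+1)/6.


n = 122
n(n+1)(2n+1)/6 = 122×123×245/6
= 3676470/6 = 612745

Σk² = 612745


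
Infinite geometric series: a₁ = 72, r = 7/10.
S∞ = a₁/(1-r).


S∞ = a₁/(1-r) = 72/(1 - 7/10)
= 72/(3/10)
= 240

S∞ = 240


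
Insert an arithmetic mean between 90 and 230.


AM = (90 + 230)/2 = 320/2 = 160

AM = 160


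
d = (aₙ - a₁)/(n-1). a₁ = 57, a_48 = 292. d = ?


d = (aₙ - a₁)/(n-1)
= (292 - 57)/(48-1)
= 235/47 = 5

d = 5


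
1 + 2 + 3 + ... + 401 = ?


n(n+1)/2 = 401×402/2 = 161202/2 = 80601

Σk = 80601


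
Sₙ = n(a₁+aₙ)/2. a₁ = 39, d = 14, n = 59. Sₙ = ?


aₙ = 39 + (59-1)×14 = 851
Sₙ = n(a₁+aₙ)/2 = 59×(39+851)/2
= 59×890/2 = 26255

S_59 = 26255


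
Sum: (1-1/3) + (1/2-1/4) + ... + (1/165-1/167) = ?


Telescoping with gap 2: two head and two tail terms survive.
= (1 + 1/2) - (1/166 + 1/167)
= 3/2 - 1/166 - 1/167 = 20625/13861

Sum = 20625/13861


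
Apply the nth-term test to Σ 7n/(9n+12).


lim(n→∞) 7n/(9n+12) = 7/9 = 7/9  (divide numerator and denominator by n)
lim aₙ = 7/9 ≠ 0 → series DIVERGES

Diverges (lim aₙ = 7/9 ≠ 0)


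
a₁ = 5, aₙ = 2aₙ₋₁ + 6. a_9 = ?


Computing step by step:
a_1 = 5
a_2 = 16
a_3 = 38
a_4 = 82
a_5 = 170
a_6 = 346
a_7 = 698
a_8 = 1402
a_9 = 2810


a_9 = 2810


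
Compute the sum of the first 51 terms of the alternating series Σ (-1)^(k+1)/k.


S = 1 - 1/2 + 1/3 - 1/4 + 1/5 - 1/6 + 1/7 - 1/8 ± ...
= 0.7029
(Full series converges to +ln(2) ≈ +0.6931)

S_51 = 0.7029


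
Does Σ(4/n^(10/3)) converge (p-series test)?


p-series test: Σ c/n^p converges if p > 1, diverges if p ≤ 1 (constant c > 0 doesn't affect convergence).
p = 10/3
10/3 > 1 → CONVERGES

Converges (p = 10/3 > 1)


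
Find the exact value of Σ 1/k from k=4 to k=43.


Σₖ₌4^43 1/k = 1/4 + 1/5 + 1/6 + ... + 1/43
= 307869487527576617/122332313750680800
≈ 2.5167

Sum = 307869487527576617/122332313750680800 ≈ 2.5167


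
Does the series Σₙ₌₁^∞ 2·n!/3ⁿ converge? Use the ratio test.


aₙ = 2·n!/3^n
a_{n+1}/aₙ = (n+1)!/3^(n+1) × 3^n/n!  (constant 2 cancels)
= (n+1)/3
L = lim(n→∞) (n+1)/3 = ∞
L > 1 → series DIVERGES

Diverges (ratio test: L = ∞ > 1)


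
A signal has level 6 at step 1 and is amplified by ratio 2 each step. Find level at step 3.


aₙ = a₁·r^(n-1)
= 6×2^2
= 6×4
= 24

a_3 = 24


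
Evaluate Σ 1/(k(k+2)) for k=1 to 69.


1/(k(k+2)) = (1/2)·(1/k - 1/(k+2)) (partial fractions)
Telescoping: Σ = (1/2)·(1 + 1/2 - 1/70 - 1/71) = 3657/4970

Sum = 3657/4970


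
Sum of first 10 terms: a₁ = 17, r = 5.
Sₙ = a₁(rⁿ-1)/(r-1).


Sₙ = 17×(5^10 - 1)/(5 - 1)
= 17×(9765625 - 1)/4
= 17×9765624/4
= 41503902

S_10 = 41503902


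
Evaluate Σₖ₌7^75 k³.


Σₖ₌7^75 k³ = [75·76/2]² − [6·7/2]²
= 8122500 − 441 = 8122059

Σk³ = 8122059


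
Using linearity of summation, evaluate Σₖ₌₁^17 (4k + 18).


Σ(4k+18) = 4·Σk + 18·n
= 4·153 + 18·17
= 612 + 306 = 918

Σ = 918


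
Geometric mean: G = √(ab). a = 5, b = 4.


GM = √(5×4) = √20 = 4.4721

GM = 4.4721


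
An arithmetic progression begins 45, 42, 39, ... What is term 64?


aₙ = a₁ + (n-1)d
= 45 + (64-1)×-3
= 45 - 189
= -144

a_64 = -144


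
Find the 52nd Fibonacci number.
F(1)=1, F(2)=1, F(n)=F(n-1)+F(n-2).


Fibonacci sequence: 1, 1, 2, 3, 5, 8, 13, 21, 34, 55, 89, ...
F(52) = 32951280099

F(52) = 32951280099


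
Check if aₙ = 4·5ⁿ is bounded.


aₙ = 4·5ⁿ → as n→∞, aₙ→∞ (since base 5 > 1)
No finite upper bound exists
The sequence is UNBOUNDED

Unbounded (aₙ → ∞ as n → ∞)


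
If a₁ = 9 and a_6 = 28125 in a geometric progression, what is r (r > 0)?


r^(n-1) = aₙ/a₁
r^5 = 28125/9 = 3125
r = 3125^(1/5)
= 5

r = 5


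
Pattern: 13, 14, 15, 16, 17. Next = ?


Pattern: arithmetic (d=1)
Terms: 13, 14, 15, 16, 17
Next term = 18

Next term = 18


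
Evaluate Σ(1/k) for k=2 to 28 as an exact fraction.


Σₖ₌2^28 1/k = 1/2 + 1/3 + 1/4 + ... + 1/28
= 235091155703/80313433200
≈ 2.9272

Sum = 235091155703/80313433200 ≈ 2.9272


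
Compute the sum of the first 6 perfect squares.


n = 6
n(n+1)(2n+1)/6 = 6×7×13/6
= 546/6 = 91

Σk² = 91


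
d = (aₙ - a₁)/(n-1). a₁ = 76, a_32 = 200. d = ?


d = (aₙ - a₁)/(n-1)
= (200 - 76)/(32-1)
= 124/31 = 4

d = 4


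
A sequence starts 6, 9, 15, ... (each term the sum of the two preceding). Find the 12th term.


Computing iteratively: 6, 9, 15, 24, 39, 63, 102, 165, 267, 432, 699, 1131
a_12 = 1131

a_12 = 1131


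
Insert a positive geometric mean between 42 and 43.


GM = √(42×43) = √1806 = 42.4971

GM = 42.4971


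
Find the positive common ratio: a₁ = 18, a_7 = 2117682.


r^(n-1) = aₙ/a₁
r^6 = 2117682/18 = 117649
r = 117649^(1/6)
= ±7; taking r > 0 gives r = 7

r = 7


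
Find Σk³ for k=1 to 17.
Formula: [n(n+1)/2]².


n(n+1)/2 = 17×18/2 = 153
Σk³ = 153² = 23409

Σk³ = 23409


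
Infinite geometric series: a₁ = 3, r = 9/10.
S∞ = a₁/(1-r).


S∞ = a₁/(1-r) = 3/(1 - 9/10)
= 3/(1/10)
= 30

S∞ = 30


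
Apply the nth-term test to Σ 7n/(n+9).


lim(n→∞) 7n/(n+9) = 7/1 = 7  (divide numerator and denominator by n)
lim aₙ = 7 ≠ 0 → series DIVERGES

Diverges (lim aₙ = 7 ≠ 0)


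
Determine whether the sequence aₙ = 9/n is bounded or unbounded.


a₁ = 9, a₂ = 9/2, a₃ = 9/3, ...
0 < aₙ ≤ 9 for all n ≥ 1
Lower bound: 0, Upper bound: 9
The sequence IS bounded

Bounded (0 < aₙ ≤ 9)


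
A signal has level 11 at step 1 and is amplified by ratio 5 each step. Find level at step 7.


aₙ = a₁·r^(n-1)
= 11×5^6
= 11×15625
= 171875

a_7 = 171875


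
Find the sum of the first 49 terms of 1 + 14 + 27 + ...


aₙ = 1 + (49-1)×13 = 625
Sₙ = n(a₁+aₙ)/2 = 49×(1+625)/2
= 49×626/2 = 15337

S_49 = 15337


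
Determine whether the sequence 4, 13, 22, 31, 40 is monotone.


Differences: 9, 9, 9, 9
All differences > 0 → strictly INCREASING

Monotonically increasing


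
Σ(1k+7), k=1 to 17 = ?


Σ(1k+7) = 1·Σk + 7·n
= 1·153 + 7·17
= 153 + 119 = 272

Σ = 272


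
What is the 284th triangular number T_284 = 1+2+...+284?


n(n+1)/2 = 284×285/2 = 80940/2 = 40470

Σk = 40470


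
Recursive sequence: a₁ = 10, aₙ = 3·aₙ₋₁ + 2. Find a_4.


Computing step by step:
a_1 = 10
a_2 = 32
a_3 = 98
a_4 = 296


a_4 = 296


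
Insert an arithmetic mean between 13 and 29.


AM = (13 + 29)/2 = 42/2 = 21

AM = 21


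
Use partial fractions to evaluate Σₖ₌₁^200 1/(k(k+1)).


1/(k(k+1)) = 1/k - 1/(k+1) (partial fractions)
Telescoping: Σ = 1 - 1/201 = 200/201

Sum = 200/201


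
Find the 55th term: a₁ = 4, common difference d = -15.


aₙ = a₁ + (n-1)d
= 4 + (55-1)×-15
= 4 - 810
= -806

a_55 = -806


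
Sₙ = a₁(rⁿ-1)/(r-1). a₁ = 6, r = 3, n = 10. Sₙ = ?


Sₙ = 6×(3^10 - 1)/(3 - 1)
= 6×(59049 - 1)/2
= 6×59048/2
= 177144

S_10 = 177144


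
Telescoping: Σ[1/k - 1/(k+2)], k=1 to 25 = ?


Telescoping with gap 2: two head and two tail terms survive.
= (1 + 1/2) - (1/26 + 1/27)
= 3/2 - 1/26 - 1/27 = 500/351

Sum = 500/351


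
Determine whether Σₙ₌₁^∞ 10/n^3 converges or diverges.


p-series test: Σ c/n^p converges if p > 1, diverges if p ≤ 1 (constant c > 0 doesn't affect convergence).
p = 3
3 > 1 → CONVERGES

Converges (p = 3 > 1)


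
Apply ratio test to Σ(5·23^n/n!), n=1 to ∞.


aₙ = 5·23^n/n!
a_{n+1}/aₙ = 23^(n+1)/(n+1)! × n!/23^n  (constant 5 cancels)
= 23/(n+1)
L = lim(n→∞) 23/(n+1) = 0
L < 1 → series CONVERGES

Converges (ratio test: L = 0 < 1)


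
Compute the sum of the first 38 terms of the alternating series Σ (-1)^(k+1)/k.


S = 1 - 1/2 + 1/3 - 1/4 + 1/5 - 1/6 + 1/7 - 1/8 ± ...
= 0.6802
(Full series converges to +ln(2) ≈ +0.6931)

S_38 = 0.6802


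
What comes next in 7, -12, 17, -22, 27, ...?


Pattern: alternating sign, magnitude arithmetic (d=5)
Terms: 7, -12, 17, -22, 27
Next term = -32

Next term = -32


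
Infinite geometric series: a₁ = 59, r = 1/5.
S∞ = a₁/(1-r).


S∞ = a₁/(1-r) = 59/(1 - 1/5)
= 59/(4/5)
= 295/4

S∞ = 295/4


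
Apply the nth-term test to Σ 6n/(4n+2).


lim(n→∞) 6n/(4n+2) = 6/4 = 3/2  (divide numerator and denominator by n)
lim aₙ = 3/2 ≠ 0 → series DIVERGES

Diverges (lim aₙ = 3/2 ≠ 0)


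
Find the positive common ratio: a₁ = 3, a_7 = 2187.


r^(n-1) = aₙ/a₁
r^6 = 2187/3 = 729
r = 729^(1/6)
= ±3; taking r > 0 gives r = 3

r = 3


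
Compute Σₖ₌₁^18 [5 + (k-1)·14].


aₙ = 5 + (18-1)×14 = 243
Sₙ = n(a₁+aₙ)/2 = 18×(5+243)/2
= 18×248/2 = 2232

S_18 = 2232


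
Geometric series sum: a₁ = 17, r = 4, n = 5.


Sₙ = 17×(4^5 - 1)/(4 - 1)
= 17×(1024 - 1)/3
= 17×1023/3
= 5797

S_5 = 5797


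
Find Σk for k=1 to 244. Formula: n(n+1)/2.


n(n+1)/2 = 244×245/2 = 59780/2 = 29890

Σk = 29890


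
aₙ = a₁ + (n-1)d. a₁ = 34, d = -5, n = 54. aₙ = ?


aₙ = a₁ + (n-1)d
= 34 + (54-1)×-5
= 34 - 265
= -231

a_54 = -231


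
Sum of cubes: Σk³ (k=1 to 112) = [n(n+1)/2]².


n(n+1)/2 = 112×113/2 = 6328
Σk³ = 6328² = 40043584

Σk³ = 40043584


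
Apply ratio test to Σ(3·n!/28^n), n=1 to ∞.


aₙ = 3·n!/28^n
a_{n+1}/aₙ = (n+1)!/28^(n+1) × 28^n/n!  (constant 3 cancels)
= (n+1)/28
L = lim(n→∞) (n+1)/28 = ∞
L > 1 → series DIVERGES

Diverges (ratio test: L = ∞ > 1)


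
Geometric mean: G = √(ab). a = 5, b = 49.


GM = √(5×49) = √245 = 15.6525

GM = 15.6525


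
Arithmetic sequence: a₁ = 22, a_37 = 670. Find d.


d = (aₙ - a₁)/(n-1)
= (670 - 22)/(37-1)
= 648/36 = 18

d = 18


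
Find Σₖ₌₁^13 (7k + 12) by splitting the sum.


Σ(7k+12) = 7·Σk + 12·n
= 7·91 + 12·13
= 637 + 156 = 793

Σ = 793


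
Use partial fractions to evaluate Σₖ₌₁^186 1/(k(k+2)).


1/(k(k+2)) = (1/2)·(1/k - 1/(k+2)) (partial fractions)
Telescoping: Σ = (1/2)·(1 + 1/2 - 1/187 - 1/188) = 52359/70312

Sum = 52359/70312


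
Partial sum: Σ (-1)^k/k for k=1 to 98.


S = -1 + 1/2 - 1/3 + 1/4 - 1/5 + 1/6 - 1/7 + 1/8 ± ...
= -0.6881
(Full series converges to -ln(2) ≈ -0.6931)

S_98 = -0.6881


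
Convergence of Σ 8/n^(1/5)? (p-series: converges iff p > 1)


p-series test: Σ c/n^p converges if p > 1, diverges if p ≤ 1 (constant c > 0 doesn't affect convergence).
p = 1/5
1/5 ≤ 1 → DIVERGES

Diverges (p = 1/5 ≤ 1)


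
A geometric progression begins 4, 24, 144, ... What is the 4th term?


aₙ = a₁·r^(n-1)
= 4×6^3
= 4×216
= 864

a_4 = 864


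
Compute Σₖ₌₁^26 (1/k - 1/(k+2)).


Telescoping with gap 2: two head and two tail terms survive.
= (1 + 1/2) - (1/27 + 1/28)
= 3/2 - 1/27 - 1/28 = 1079/756

Sum = 1079/756


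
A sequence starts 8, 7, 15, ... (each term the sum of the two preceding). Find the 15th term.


Computing iteratively: 8, 7, 15, 22, 37, 59, 96, 155, 251, 406, 657, 1063, ...
a_15 = 4503

a_15 = 4503


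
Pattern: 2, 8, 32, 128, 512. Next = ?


Pattern: geometric (r=4)
Terms: 2, 8, 32, 128, 512
Next term = 2048

Next term = 2048


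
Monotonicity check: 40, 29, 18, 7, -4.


Differences: -11, -11, -11, -11
All differences < 0 → strictly DECREASING

Monotonically decreasing


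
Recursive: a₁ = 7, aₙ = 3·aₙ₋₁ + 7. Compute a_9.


Computing step by step:
a_1 = 7
a_2 = 28
a_3 = 91
a_4 = 280
a_5 = 847
a_6 = 2548
a_7 = 7651
a_8 = 22960
a_9 = 68887


a_9 = 68887


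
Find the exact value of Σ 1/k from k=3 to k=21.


Σₖ₌3^21 1/k = 1/3 + 1/4 + 1/5 + ... + 1/21
= 11098301/5173168
≈ 2.1454

Sum = 11098301/5173168 ≈ 2.1454


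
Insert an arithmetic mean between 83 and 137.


AM = (83 + 137)/2 = 220/2 = 110

AM = 110


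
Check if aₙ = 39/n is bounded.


a₁ = 39, a₂ = 39/2, a₃ = 39/3, ...
0 < aₙ ≤ 39 for all n ≥ 1
Lower bound: 0, Upper bound: 39
The sequence IS bounded

Bounded (0 < aₙ ≤ 39)


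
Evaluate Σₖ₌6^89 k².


Σₖ₌6^89 k² = Σₖ₌₁^89 k² − Σₖ₌₁^5 k²
= 89·90·179/6 − 5·6·11/6
= 238965 − 55 = 238910

Σk² = 238910


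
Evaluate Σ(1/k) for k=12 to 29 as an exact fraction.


Σₖ₌12^29 1/k = 1/12 + 1/13 + 1/14 + ... + 1/29
= 2193481706497/2329089562800
≈ 0.9418

Sum = 2193481706497/2329089562800 ≈ 0.9418


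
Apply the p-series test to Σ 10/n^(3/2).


p-series test: Σ c/n^p converges if p > 1, diverges if p ≤ 1 (constant c > 0 doesn't affect convergence).
p = 3/2
3/2 > 1 → CONVERGES

Converges (p = 3/2 > 1)


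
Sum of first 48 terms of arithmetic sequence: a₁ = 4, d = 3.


aₙ = 4 + (48-1)×3 = 145
Sₙ = n(a₁+aₙ)/2 = 48×(4+145)/2
= 48×149/2 = 3576

S_48 = 3576


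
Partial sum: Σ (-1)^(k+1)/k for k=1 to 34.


S = 1 - 1/2 + 1/3 - 1/4 + 1/5 - 1/6 + 1/7 - 1/8 ± ...
= 0.6787
(Full series converges to +ln(2) ≈ +0.6931)

S_34 = 0.6787


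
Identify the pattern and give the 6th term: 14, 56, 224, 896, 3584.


Pattern: geometric (r=4)
Terms: 14, 56, 224, 896, 3584
Next term = 14336

Next term = 14336


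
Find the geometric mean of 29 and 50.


GM = √(29×50) = √1450 = 38.0789

GM = 38.0789


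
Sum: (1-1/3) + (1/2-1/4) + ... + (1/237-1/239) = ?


Telescoping with gap 2: two head and two tail terms survive.
= (1 + 1/2) - (1/238 + 1/239)
= 3/2 - 1/238 - 1/239 = 42423/28441

Sum = 42423/28441


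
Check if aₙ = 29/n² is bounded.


a₁ = 29, a₂ = 29/4, a₃ = 29/9, ...
0 < aₙ ≤ 29 for all n ≥ 1
The sequence IS bounded

Bounded (0 < aₙ ≤ 29)


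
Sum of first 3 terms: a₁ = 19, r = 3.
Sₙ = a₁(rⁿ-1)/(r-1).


Sₙ = 19×(3^3 - 1)/(3 - 1)
= 19×(27 - 1)/2
= 19×26/2
= 247

S_3 = 247


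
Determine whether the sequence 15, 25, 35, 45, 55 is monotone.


Differences: 10, 10, 10, 10
All differences > 0 → strictly INCREASING

Monotonically increasing


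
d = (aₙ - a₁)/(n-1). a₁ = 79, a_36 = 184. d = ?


d = (aₙ - a₁)/(n-1)
= (184 - 79)/(36-1)
= 105/35 = 3

d = 3


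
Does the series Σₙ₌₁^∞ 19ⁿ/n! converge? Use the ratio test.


aₙ = 19^n/n!
a_{n+1}/aₙ = 19^(n+1)/(n+1)! × n!/19^n
= 19/(n+1)
L = lim(n→∞) 19/(n+1) = 0
L < 1 → series CONVERGES

Converges (ratio test: L = 0 < 1)


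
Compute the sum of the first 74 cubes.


n(n+1)/2 = 74×75/2 = 2775
Σk³ = 2775² = 7700625

Σk³ = 7700625


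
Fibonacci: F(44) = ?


Fibonacci sequence: 1, 1, 2, 3, 5, 8, 13, 21, 34, 55, 89, ...
F(44) = 701408733

F(44) = 701408733


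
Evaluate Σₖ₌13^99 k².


Σₖ₌13^99 k² = Σₖ₌₁^99 k² − Σₖ₌₁^12 k²
= 99·100·199/6 − 12·13·25/6
= 328350 − 650 = 327700

Σk² = 327700


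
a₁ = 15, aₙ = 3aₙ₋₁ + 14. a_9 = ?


Computing step by step:
a_1 = 15
a_2 = 59
a_3 = 191
a_4 = 587
a_5 = 1775
a_6 = 5339
a_7 = 16031
a_8 = 48107
a_9 = 144335


a_9 = 144335


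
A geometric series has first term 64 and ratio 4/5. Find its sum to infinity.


S∞ = a₁/(1-r) = 64/(1 - 4/5)
= 64/(1/5)
= 320

S∞ = 320


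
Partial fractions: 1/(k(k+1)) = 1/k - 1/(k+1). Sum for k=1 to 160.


1/(k(k+1)) = 1/k - 1/(k+1) (partial fractions)
Telescoping: Σ = 1 - 1/161 = 160/161

Sum = 160/161


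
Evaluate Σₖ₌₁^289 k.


n(n+1)/2 = 289×290/2 = 83810/2 = 41905

Σk = 41905


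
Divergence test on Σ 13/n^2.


lim(n→∞) 13/n^2 = 0
lim aₙ = 0 → nth-term test is INCONCLUSIVE
(Need other tests; this is actually a convergent p-series with p=2 > 1)

Inconclusive (lim aₙ = 0; need another test)


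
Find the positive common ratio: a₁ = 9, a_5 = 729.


r^(n-1) = aₙ/a₁
r^4 = 729/9 = 81
r = 81^(1/4)
= ±3; taking r > 0 gives r = 3

r = 3


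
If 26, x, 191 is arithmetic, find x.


AM = (26 + 191)/2 = 217/2 = 108.5

AM = 108.5


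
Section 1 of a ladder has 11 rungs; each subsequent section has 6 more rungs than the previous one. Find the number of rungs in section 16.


aₙ = a₁ + (n-1)d
= 11 + (16-1)×6
= 11 + 90
= 101

a_16 = 101


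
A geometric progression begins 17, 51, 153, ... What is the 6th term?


aₙ = a₁·r^(n-1)
= 17×3^5
= 17×243
= 4131

a_6 = 4131


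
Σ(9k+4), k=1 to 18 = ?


Σ(9k+4) = 9·Σk + 4·n
= 9·171 + 4·18
= 1539 + 72 = 1611

Σ = 1611


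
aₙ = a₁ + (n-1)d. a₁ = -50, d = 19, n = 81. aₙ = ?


aₙ = a₁ + (n-1)d
= -50 + (81-1)×19
= -50 + 1520
= 1470

a_81 = 1470


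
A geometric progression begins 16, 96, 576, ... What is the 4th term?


aₙ = a₁·r^(n-1)
= 16×6^3
= 16×216
= 3456

a_4 = 3456


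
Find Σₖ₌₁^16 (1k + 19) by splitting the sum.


Σ(1k+19) = 1·Σk + 19·n
= 1·136 + 19·16
= 136 + 304 = 440

Σ = 440


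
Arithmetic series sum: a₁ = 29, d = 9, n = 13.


aₙ = 29 + (13-1)×9 = 137
Sₙ = n(a₁+aₙ)/2 = 13×(29+137)/2
= 13×166/2 = 1079

S_13 = 1079


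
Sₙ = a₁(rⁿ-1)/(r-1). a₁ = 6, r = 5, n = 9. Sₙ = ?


Sₙ = 6×(5^9 - 1)/(5 - 1)
= 6×(1953125 - 1)/4
= 6×1953124/4
= 2929686

S_9 = 2929686


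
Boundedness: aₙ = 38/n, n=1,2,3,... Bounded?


a₁ = 38, a₂ = 38/2, a₃ = 38/3, ...
0 < aₙ ≤ 38 for all n ≥ 1
Lower bound: 0, Upper bound: 38
The sequence IS bounded

Bounded (0 < aₙ ≤ 38)


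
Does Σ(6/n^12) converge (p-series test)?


p-series test: Σ c/n^p converges if p > 1, diverges if p ≤ 1 (constant c > 0 doesn't affect convergence).
p = 12
12 > 1 → CONVERGES

Converges (p = 12 > 1)


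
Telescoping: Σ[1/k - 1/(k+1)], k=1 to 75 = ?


Telescoping: adjacent terms cancel.
= 1/1 - 1/76
= 1 - 1/76 = 75/76

Sum = 75/76


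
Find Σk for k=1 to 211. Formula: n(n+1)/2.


n(n+1)/2 = 211×212/2 = 44732/2 = 22366

Σk = 22366


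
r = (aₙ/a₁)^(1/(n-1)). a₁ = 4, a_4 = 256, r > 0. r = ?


r^(n-1) = aₙ/a₁
r^3 = 256/4 = 64
r = 64^(1/3)
= 4

r = 4


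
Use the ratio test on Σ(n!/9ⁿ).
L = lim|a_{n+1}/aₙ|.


aₙ = n!/9^n
a_{n+1}/aₙ = (n+1)!/9^(n+1) × 9^n/n!
= (n+1)/9
L = lim(n→∞) (n+1)/9 = ∞
L > 1 → series DIVERGES

Diverges (ratio test: L = ∞ > 1)


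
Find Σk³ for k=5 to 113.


Σₖ₌5^113 k³ = [113·114/2]² − [4·5/2]²
= 41486481 − 100 = 41486381

Σk³ = 41486381


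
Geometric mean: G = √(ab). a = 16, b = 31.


GM = √(16×31) = √496 = 22.2711

GM = 22.2711


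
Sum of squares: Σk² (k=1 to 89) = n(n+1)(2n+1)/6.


n = 89
n(n+1)(2n+1)/6 = 89×90×179/6
= 1433790/6 = 238965

Σk² = 238965


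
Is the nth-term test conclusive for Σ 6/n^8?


lim(n→∞) 6/n^8 = 0
lim aₙ = 0 → nth-term test is INCONCLUSIVE
(Need other tests; this is actually a convergent p-series with p=8 > 1)

Inconclusive (lim aₙ = 0; need another test)


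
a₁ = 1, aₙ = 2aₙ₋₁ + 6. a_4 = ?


Computing step by step:
a_1 = 1
a_2 = 8
a_3 = 22
a_4 = 50


a_4 = 50


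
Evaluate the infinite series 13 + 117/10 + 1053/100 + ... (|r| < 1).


S∞ = a₁/(1-r) = 13/(1 - 9/10)
= 13/(1/10)
= 130

S∞ = 130


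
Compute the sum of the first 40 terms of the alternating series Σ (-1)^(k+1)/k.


S = 1 - 1/2 + 1/3 - 1/4 + 1/5 - 1/6 + 1/7 - 1/8 ± ...
= 0.6808
(Full series converges to +ln(2) ≈ +0.6931)

S_40 = 0.6808


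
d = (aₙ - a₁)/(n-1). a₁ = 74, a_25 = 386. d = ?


d = (aₙ - a₁)/(n-1)
= (386 - 74)/(25-1)
= 312/24 = 13

d = 13


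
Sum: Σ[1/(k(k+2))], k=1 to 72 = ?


1/(k(k+2)) = (1/2)·(1/k - 1/(k+2)) (partial fractions)
Telescoping: Σ = (1/2)·(1 + 1/2 - 1/73 - 1/74) = 1989/2701

Sum = 1989/2701


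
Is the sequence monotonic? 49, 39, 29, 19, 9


Differences: -10, -10, -10, -10
All differences < 0 → strictly DECREASING

Monotonically decreasing


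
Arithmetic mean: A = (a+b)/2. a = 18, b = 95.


AM = (18 + 95)/2 = 113/2 = 56.5

AM = 56.5


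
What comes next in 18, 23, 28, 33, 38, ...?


Pattern: arithmetic (d=5)
Terms: 18, 23, 28, 33, 38
Next term = 43

Next term = 43


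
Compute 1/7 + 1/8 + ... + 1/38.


Σₖ₌7^38 1/k = 1/7 + 1/8 + 1/9 + ... + 1/38
= 863564417673793/485721041551200
≈ 1.7779

Sum = 863564417673793/485721041551200 ≈ 1.7779


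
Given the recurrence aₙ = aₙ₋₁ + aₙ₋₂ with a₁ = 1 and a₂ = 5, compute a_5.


Computing iteratively: 1, 5, 6, 11, 17
a_5 = 17

a_5 = 17


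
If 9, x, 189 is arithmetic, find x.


AM = (9 + 189)/2 = 198/2 = 99

AM = 99


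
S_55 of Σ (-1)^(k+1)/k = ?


S = 1 - 1/2 + 1/3 - 1/4 + 1/5 - 1/6 + 1/7 - 1/8 ± ...
= 0.7022
(Full series converges to +ln(2) ≈ +0.6931)

S_55 = 0.7022


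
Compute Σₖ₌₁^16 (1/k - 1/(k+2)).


Telescoping with gap 2: two head and two tail terms survive.
= (1 + 1/2) - (1/17 + 1/18)
= 3/2 - 1/17 - 1/18 = 212/153

Sum = 212/153


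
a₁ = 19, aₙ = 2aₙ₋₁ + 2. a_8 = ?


Computing step by step:
a_1 = 19
a_2 = 40
a_3 = 82
a_4 = 166
a_5 = 334
a_6 = 670
a_7 = 1342
a_8 = 2686


a_8 = 2686


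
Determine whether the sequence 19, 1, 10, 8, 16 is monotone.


Differences: -18, 9, -2, 8
Difference at position 2 is +9 (> 0) but position 1 is -18 (< 0) — sequence both rises and falls
→ NOT monotonic

Not monotonic


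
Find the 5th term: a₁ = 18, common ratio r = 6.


aₙ = a₁·r^(n-1)
= 18×6^4
= 18×1296
= 23328

a_5 = 23328


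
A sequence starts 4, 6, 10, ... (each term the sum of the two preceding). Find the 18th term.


Computing iteratively: 4, 6, 10, 16, 26, 42, 68, 110, 178, 288, 466, 754, ...
a_18 = 13530

a_18 = 13530


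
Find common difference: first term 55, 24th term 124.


d = (aₙ - a₁)/(n-1)
= (124 - 55)/(24-1)
= 69/23 = 3

d = 3


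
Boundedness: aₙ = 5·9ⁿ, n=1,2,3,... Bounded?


aₙ = 5·9ⁿ → as n→∞, aₙ→∞ (since base 9 > 1)
No finite upper bound exists
The sequence is UNBOUNDED

Unbounded (aₙ → ∞ as n → ∞)


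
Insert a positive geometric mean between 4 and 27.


GM = √(4×27) = √108 = 10.3923

GM = 10.3923


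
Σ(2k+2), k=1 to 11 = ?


Σ(2k+2) = 2·Σk + 2·n
= 2·66 + 2·11
= 132 + 22 = 154

Σ = 154


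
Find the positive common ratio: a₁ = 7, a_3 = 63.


r^(n-1) = aₙ/a₁
r^2 = 63/7 = 9
r = 9^(1/2)
= ±3; taking r > 0 gives r = 3

r = 3


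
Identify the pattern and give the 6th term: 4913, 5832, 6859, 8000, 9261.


Pattern: perfect cubes: n³
Terms: 4913, 5832, 6859, 8000, 9261
Next term = 10648

Next term = 10648


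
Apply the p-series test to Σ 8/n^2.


p-series test: Σ c/n^p converges if p > 1, diverges if p ≤ 1 (constant c > 0 doesn't affect convergence).
p = 2
2 > 1 → CONVERGES

Converges (p = 2 > 1)


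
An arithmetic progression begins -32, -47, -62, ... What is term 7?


aₙ = a₁ + (n-1)d
= -32 + (7-1)×-15
= -32 - 90
= -122

a_7 = -122


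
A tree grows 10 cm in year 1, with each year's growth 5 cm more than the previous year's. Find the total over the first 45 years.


aₙ = 10 + (45-1)×5 = 230
Sₙ = n(a₁+aₙ)/2 = 45×(10+230)/2
= 45×240/2 = 5400

S_45 = 5400


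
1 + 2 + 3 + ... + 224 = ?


n(n+1)/2 = 224×225/2 = 50400/2 = 25200

Σk = 25200


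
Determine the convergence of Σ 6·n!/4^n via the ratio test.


aₙ = 6·n!/4^n
a_{n+1}/aₙ = (n+1)!/4^(n+1) × 4^n/n!  (constant 6 cancels)
= (n+1)/4
L = lim(n→∞) (n+1)/4 = ∞
L > 1 → series DIVERGES

Diverges (ratio test: L = ∞ > 1)


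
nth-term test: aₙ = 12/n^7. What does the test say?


lim(n→∞) 12/n^7 = 0
lim aₙ = 0 → nth-term test is INCONCLUSIVE
(Need other tests; this is actually a convergent p-series with p=7 > 1)

Inconclusive (lim aₙ = 0; need another test)


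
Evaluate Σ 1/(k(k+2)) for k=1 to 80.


1/(k(k+2)) = (1/2)·(1/k - 1/(k+2)) (partial fractions)
Telescoping: Σ = (1/2)·(1 + 1/2 - 1/81 - 1/82) = 2450/3321

Sum = 2450/3321


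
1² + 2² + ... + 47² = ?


n = 47
n(n+1)(2n+1)/6 = 47×48×95/6
= 214320/6 = 35720

Σk² = 35720


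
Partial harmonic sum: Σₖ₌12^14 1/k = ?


Σₖ₌12^14 1/k = 1/12 + 1/13 + 1/14
= 253/1092
≈ 0.2317

Sum = 253/1092 ≈ 0.2317


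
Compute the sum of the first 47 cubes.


n(n+1)/2 = 47×48/2 = 1128
Σk³ = 1128² = 1272384

Σk³ = 1272384


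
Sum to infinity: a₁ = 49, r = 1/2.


S∞ = a₁/(1-r) = 49/(1 - 1/2)
= 49/(1/2)
= 98

S∞ = 98


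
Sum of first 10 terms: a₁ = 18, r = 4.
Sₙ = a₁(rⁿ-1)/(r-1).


Sₙ = 18×(4^10 - 1)/(4 - 1)
= 18×(1048576 - 1)/3
= 18×1048575/3
= 6291450

S_10 = 6291450


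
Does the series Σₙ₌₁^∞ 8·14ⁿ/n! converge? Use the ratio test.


aₙ = 8·14^n/n!
a_{n+1}/aₙ = 14^(n+1)/(n+1)! × n!/14^n  (constant 8 cancels)
= 14/(n+1)
L = lim(n→∞) 14/(n+1) = 0
L < 1 → series CONVERGES

Converges (ratio test: L = 0 < 1)


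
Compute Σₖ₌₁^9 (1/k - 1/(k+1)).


Telescoping: adjacent terms cancel.
= 1/1 - 1/10
= 1 - 1/10 = 9/10

Sum = 9/10


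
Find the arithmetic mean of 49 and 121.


AM = (49 + 121)/2 = 170/2 = 85

AM = 85


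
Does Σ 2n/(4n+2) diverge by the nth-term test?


lim(n→∞) 2n/(4n+2) = 2/4 = 1/2  (divide numerator and denominator by n)
lim aₙ = 1/2 ≠ 0 → series DIVERGES

Diverges (lim aₙ = 1/2 ≠ 0)


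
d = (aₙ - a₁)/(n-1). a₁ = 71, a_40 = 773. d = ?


d = (aₙ - a₁)/(n-1)
= (773 - 71)/(40-1)
= 702/39 = 18

d = 18


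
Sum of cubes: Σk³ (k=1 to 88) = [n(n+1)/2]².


n(n+1)/2 = 88×89/2 = 3916
Σk³ = 3916² = 15335056

Σk³ = 15335056


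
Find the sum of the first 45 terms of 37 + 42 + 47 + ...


aₙ = 37 + (45-1)×5 = 257
Sₙ = n(a₁+aₙ)/2 = 45×(37+257)/2
= 45×294/2 = 6615

S_45 = 6615


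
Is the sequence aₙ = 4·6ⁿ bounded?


aₙ = 4·6ⁿ → as n→∞, aₙ→∞ (since base 6 > 1)
No finite upper bound exists
The sequence is UNBOUNDED

Unbounded (aₙ → ∞ as n → ∞)


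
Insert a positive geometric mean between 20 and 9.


GM = √(20×9) = √180 = 13.4164

GM = 13.4164


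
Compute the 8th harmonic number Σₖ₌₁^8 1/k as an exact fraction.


H_8 = 1/1 + 1/2 + 1/3 + 1/4 + 1/5 + 1/6 + 1/7 + 1/8
= 761/280
≈ 2.7179

H_8 = 761/280 ≈ 2.7179
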